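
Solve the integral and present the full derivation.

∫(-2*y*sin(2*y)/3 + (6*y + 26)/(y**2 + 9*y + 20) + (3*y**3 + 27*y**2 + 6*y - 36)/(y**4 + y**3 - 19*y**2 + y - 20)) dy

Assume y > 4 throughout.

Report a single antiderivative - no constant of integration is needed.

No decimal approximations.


Step 1. Rewrite: now ∫(-2*y*sin(2*y)/3) dy + ∫((6*y + 26)/(y**2 + 9*y + 20)) dy + ∫((3*y**3 + 27*y**2 + 6*y - 36)/(y**4 + y**3 - 19*y**2 + y - 20)) dy.
Step 2. Integrate ∫(-2*y*sin(2*y)/3) dy by parts with u = y, dv = (-2*sin(2*y)/3) dy, so v = cos(2*y)/3: now y*cos(2*y)/3 + ∫((6*y + 26)/(y**2 + 9*y + 20)) dy + ∫((3*y**3 + 27*y**2 + 6*y - 36)/(y**4 + y**3 - 19*y**2 + y - 20)) dy + ∫(-cos(2*y)/3) dy.
Step 3. Evaluate the standard form: now y*cos(2*y)/3 - sin(2*y)/6 + ∫((6*y + 26)/(y**2 + 9*y + 20)) dy + ∫((3*y**3 + 27*y**2 + 6*y - 36)/(y**4 + y**3 - 19*y**2 + y - 20)) dy.
Step 4. Decompose ∫((3*y**3 + 27*y**2 + 6*y - 36)/(y**4 + y**3 - 19*y**2 + y - 20)) dy by partial fractions, (3*y**3 + 27*y**2 + 6*y - 36)/(y**4 + y**3 - 19*y**2 + y - 20) = 3/(y**2 + 1) - 1/(y + 5) + 4/(y - 4): now y*cos(2*y)/3 - sin(2*y)/6 + ∫((6*y + 26)/(y**2 + 9*y + 20)) dy + ∫(4/(y - 4)) dy + ∫(-1/(y + 5)) dy + ∫(3/(y**2 + 1)) dy.
Step 5. Evaluate the standard form [assuming y > -5]: now y*cos(2*y)/3 - log(y + 5) - sin(2*y)/6 + ∫((6*y + 26)/(y**2 + 9*y + 20)) dy + ∫(4/(y - 4)) dy + ∫(3/(y**2 + 1)) dy.
Step 6. Evaluate the standard form [assuming y > 4]: now y*cos(2*y)/3 + 4*log(y - 4) - log(y + 5) - sin(2*y)/6 + ∫((6*y + 26)/(y**2 + 9*y + 20)) dy + ∫(3/(y**2 + 1)) dy.
Step 7. Evaluate the standard form: now y*cos(2*y)/3 + 4*log(y - 4) - log(y + 5) - sin(2*y)/6 + 3*atan(y) + ∫((6*y + 26)/(y**2 + 9*y + 20)) dy.
Step 8. Decompose ∫((6*y + 26)/(y**2 + 9*y + 20)) dy by partial fractions, (6*y + 26)/(y**2 + 9*y + 20) = 4/(y + 5) + 2/(y + 4): now y*cos(2*y)/3 + 4*log(y - 4) - log(y + 5) - sin(2*y)/6 + 3*atan(y) + ∫(2/(y + 4)) dy + ∫(4/(y + 5)) dy.
Step 9. Evaluate the standard form [assuming y > -4]: now y*cos(2*y)/3 + 4*log(y - 4) + 2*log(y + 4) - log(y + 5) - sin(2*y)/6 + 3*atan(y) + ∫(4/(y + 5)) dy.
Step 10. Evaluate the standard form [assuming y > -5]: now y*cos(2*y)/3 + 4*log(y - 4) + 2*log(y + 4) + 3*log(y + 5) - sin(2*y)/6 + 3*atan(y).
Answer: y*cos(2*y)/3 + 4*log(y - 4) + 2*log(y + 4) + 3*log(y + 5) - sin(2*y)/6 + 3*atan(y).


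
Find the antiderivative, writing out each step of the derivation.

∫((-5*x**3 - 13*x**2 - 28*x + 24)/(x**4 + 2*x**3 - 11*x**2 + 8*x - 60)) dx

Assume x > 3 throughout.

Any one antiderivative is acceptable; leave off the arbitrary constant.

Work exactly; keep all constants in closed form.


Step 1. Decompose ∫((-5*x**3 - 13*x**2 - 28*x + 24)/(x**4 + 2*x**3 - 11*x**2 + 8*x - 60)) dx by partial fractions, (-5*x**3 - 13*x**2 - 28*x + 24)/(x**4 + 2*x**3 - 11*x**2 + 8*x - 60) = -4/(x**2 + 4) - 2/(x + 5) - 3/(x - 3): now ∫(-3/(x - 3)) dx + ∫(-2/(x + 5)) dx + ∫(-4/(x**2 + 4)) dx.
Step 2. Evaluate the standard form [assuming x > -5]: now -2*log(x + 5) + ∫(-3/(x - 3)) dx + ∫(-4/(x**2 + 4)) dx.
Step 3. Evaluate the standard form [assuming x > 3]: now -3*log(x - 3) - 2*log(x + 5) + ∫(-4/(x**2 + 4)) dx.
Step 4. Evaluate the standard form: now -3*log(x - 3) - 2*log(x + 5) - 2*atan(x/2).
Answer: -3*log(x - 3) - 2*log(x + 5) - 2*atan(x/2).


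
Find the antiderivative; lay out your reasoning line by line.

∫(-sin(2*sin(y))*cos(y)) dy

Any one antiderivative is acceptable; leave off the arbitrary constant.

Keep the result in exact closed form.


Step 1. Substitute u = sin(y), turning ∫(-sin(2*sin(y))*cos(y)) dy into ∫(-sin(2*u)) du: now ∫(-sin(2*u)) du.
Step 2. Evaluate the standard form: now cos(2*u)/2.
Step 3. Substitute back u = sin(y): now cos(2*sin(y))/2.
Answer: cos(2*sin(y))/2.


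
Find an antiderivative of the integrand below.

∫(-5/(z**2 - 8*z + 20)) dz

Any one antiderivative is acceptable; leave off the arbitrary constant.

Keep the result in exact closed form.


Answer: -5*atan(z/2 - 2)/2.


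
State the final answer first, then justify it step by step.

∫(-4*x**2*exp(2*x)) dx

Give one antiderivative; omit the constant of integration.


The answer is -2*x**2*exp(2*x) + 2*x*exp(2*x) - exp(2*x).
Step 1. Integrate ∫(-4*x**2*exp(2*x)) dx by parts with u = x**2, dv = (-4*exp(2*x)) dx, so v = -2*exp(2*x): now -2*x**2*exp(2*x) + ∫(4*x*exp(2*x)) dx.
Step 2. Integrate ∫(4*x*exp(2*x)) dx by parts with u = x, dv = (4*exp(2*x)) dx, so v = 2*exp(2*x): now -2*x**2*exp(2*x) + 2*x*exp(2*x) + ∫(-2*exp(2*x)) dx.
Step 3. Evaluate the standard form: now -2*x**2*exp(2*x) + 2*x*exp(2*x) - exp(2*x).
Answer: -2*x**2*exp(2*x) + 2*x*exp(2*x) - exp(2*x).


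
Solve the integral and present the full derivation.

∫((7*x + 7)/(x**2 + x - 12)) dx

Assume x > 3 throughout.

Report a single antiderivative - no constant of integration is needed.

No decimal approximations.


Step 1. Decompose ∫((7*x + 7)/(x**2 + x - 12)) dx by partial fractions, (7*x + 7)/(x**2 + x - 12) = 3/(x + 4) + 4/(x - 3): now ∫(4/(x - 3)) dx + ∫(3/(x + 4)) dx.
Step 2. Evaluate the standard form [assuming x > -4]: now 3*log(x + 4) + ∫(4/(x - 3)) dx.
Step 3. Evaluate the standard form [assuming x > 3]: now 4*log(x - 3) + 3*log(x + 4).
Answer: 4*log(x - 3) + 3*log(x + 4).


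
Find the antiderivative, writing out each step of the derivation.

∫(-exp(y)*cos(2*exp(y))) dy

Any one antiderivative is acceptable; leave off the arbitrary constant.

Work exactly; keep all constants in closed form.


Step 1. Substitute u = exp(y), turning ∫(-exp(y)*cos(2*exp(y))) dy into ∫(-cos(2*u)) du: now ∫(-cos(2*u)) du.
Step 2. Evaluate the standard form: now -sin(2*u)/2.
Step 3. Substitute back u = exp(y): now -sin(2*exp(y))/2.
Answer: -sin(2*exp(y))/2.


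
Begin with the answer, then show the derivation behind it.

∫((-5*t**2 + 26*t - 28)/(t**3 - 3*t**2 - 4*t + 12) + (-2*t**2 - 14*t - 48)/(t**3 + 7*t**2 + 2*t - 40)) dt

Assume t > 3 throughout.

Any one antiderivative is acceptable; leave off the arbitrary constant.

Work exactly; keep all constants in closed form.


The answer is log(t - 3) - 3*log(t - 2) - 5*log(t + 2) + 4*log(t + 4) - 4*log(t + 5).
Step 1. Rewrite: now ∫((-5*t**2 + 26*t - 28)/(t**3 - 3*t**2 - 4*t + 12)) dt + ∫((-2*t**2 - 14*t - 48)/(t**3 + 7*t**2 + 2*t - 40)) dt.
Step 2. Decompose ∫((-2*t**2 - 14*t - 48)/(t**3 + 7*t**2 + 2*t - 40)) dt by partial fractions, (-2*t**2 - 14*t - 48)/(t**3 + 7*t**2 + 2*t - 40) = -4/(t + 5) + 4/(t + 4) - 2/(t - 2): now ∫((-5*t**2 + 26*t - 28)/(t**3 - 3*t**2 - 4*t + 12)) dt + ∫(-2/(t - 2)) dt + ∫(4/(t + 4)) dt + ∫(-4/(t + 5)) dt.
Step 3. Evaluate the standard form [assuming t > 2]: now -2*log(t - 2) + ∫((-5*t**2 + 26*t - 28)/(t**3 - 3*t**2 - 4*t + 12)) dt + ∫(4/(t + 4)) dt + ∫(-4/(t + 5)) dt.
Step 4. Evaluate the standard form [assuming t > -4]: now -2*log(t - 2) + 4*log(t + 4) + ∫((-5*t**2 + 26*t - 28)/(t**3 - 3*t**2 - 4*t + 12)) dt + ∫(-4/(t + 5)) dt.
Step 5. Evaluate the standard form [assuming t > -5]: now -2*log(t - 2) + 4*log(t + 4) - 4*log(t + 5) + ∫((-5*t**2 + 26*t - 28)/(t**3 - 3*t**2 - 4*t + 12)) dt.
Step 6. Decompose ∫((-5*t**2 + 26*t - 28)/(t**3 - 3*t**2 - 4*t + 12)) dt by partial fractions, (-5*t**2 + 26*t - 28)/(t**3 - 3*t**2 - 4*t + 12) = -5/(t + 2) - 1/(t - 2) + 1/(t - 3): now -2*log(t - 2) + 4*log(t + 4) - 4*log(t + 5) + ∫(1/(t - 3)) dt + ∫(-1/(t - 2)) dt + ∫(-5/(t + 2)) dt.
Step 7. Evaluate the standard form [assuming t > -2]: now -2*log(t - 2) - 5*log(t + 2) + 4*log(t + 4) - 4*log(t + 5) + ∫(1/(t - 3)) dt + ∫(-1/(t - 2)) dt.
Step 8. Evaluate the standard form [assuming t > 2]: now -3*log(t - 2) - 5*log(t + 2) + 4*log(t + 4) - 4*log(t + 5) + ∫(1/(t - 3)) dt.
Step 9. Evaluate the standard form [assuming t > 3]: now log(t - 3) - 3*log(t - 2) - 5*log(t + 2) + 4*log(t + 4) - 4*log(t + 5).
Answer: log(t - 3) - 3*log(t - 2) - 5*log(t + 2) + 4*log(t + 4) - 4*log(t + 5).


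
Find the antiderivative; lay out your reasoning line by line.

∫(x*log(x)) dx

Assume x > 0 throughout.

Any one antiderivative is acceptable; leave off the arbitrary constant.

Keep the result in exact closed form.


Step 1. Integrate ∫(x*log(x)) dx by parts with u = log(x), dv = (x) dx, so v = x**2/2 [assuming x > 0]: now x**2*log(x)/2 + ∫(-x/2) dx.
Step 2. Evaluate the standard form: now x**2*log(x)/2 - x**2/4.
Answer: x**2*log(x)/2 - x**2/4.


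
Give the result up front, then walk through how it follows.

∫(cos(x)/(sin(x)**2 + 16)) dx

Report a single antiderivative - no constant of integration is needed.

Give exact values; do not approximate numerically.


The answer is atan(sin(x)/4)/4.
Step 1. Substitute u = sin(x), turning ∫(cos(x)/(sin(x)**2 + 16)) dx into ∫(1/(u**2 + 16)) du: now ∫(1/(u**2 + 16)) du.
Step 2. Evaluate the standard form: now atan(u/4)/4.
Step 3. Substitute back u = sin(x): now atan(sin(x)/4)/4.
Answer: atan(sin(x)/4)/4.


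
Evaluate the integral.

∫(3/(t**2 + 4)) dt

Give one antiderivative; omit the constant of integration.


Answer: 3*atan(t/2)/2.


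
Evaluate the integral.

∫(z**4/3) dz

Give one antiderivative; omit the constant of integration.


Answer: z**5/15.


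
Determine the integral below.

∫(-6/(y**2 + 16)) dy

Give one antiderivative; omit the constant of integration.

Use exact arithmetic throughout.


Answer: -3*atan(y/4)/2.


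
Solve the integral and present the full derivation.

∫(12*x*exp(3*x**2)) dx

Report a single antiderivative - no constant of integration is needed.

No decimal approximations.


Step 1. Substitute u = x**2, turning ∫(12*x*exp(3*x**2)) dx into ∫(6*exp(3*u)) du: now ∫(6*exp(3*u)) du.
Step 2. Evaluate the standard form: now 2*exp(3*u).
Step 3. Substitute back u = x**2: now 2*exp(3*x**2).
Answer: 2*exp(3*x**2).


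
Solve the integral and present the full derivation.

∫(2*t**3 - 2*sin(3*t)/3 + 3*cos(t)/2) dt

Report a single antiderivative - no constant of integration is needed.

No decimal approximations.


Step 1. Rewrite: now ∫(2*t**3) dt + ∫(-2*sin(3*t)/3) dt + ∫(3*cos(t)/2) dt.
Step 2. Evaluate the standard form: now t**4/2 + ∫(-2*sin(3*t)/3) dt + ∫(3*cos(t)/2) dt.
Step 3. Evaluate the standard form: now t**4/2 + 2*cos(3*t)/9 + ∫(3*cos(t)/2) dt.
Step 4. Evaluate the standard form: now t**4/2 + 3*sin(t)/2 + 2*cos(3*t)/9.
Answer: t**4/2 + 3*sin(t)/2 + 2*cos(3*t)/9.


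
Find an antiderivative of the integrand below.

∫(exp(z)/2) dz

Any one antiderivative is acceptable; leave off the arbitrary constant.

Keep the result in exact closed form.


Answer: exp(z)/2.


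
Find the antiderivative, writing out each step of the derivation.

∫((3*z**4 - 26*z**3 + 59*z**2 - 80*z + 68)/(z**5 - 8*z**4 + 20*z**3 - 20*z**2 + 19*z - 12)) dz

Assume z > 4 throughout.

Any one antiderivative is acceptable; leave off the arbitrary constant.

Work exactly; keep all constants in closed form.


Step 1. Decompose ∫((3*z**4 - 26*z**3 + 59*z**2 - 80*z + 68)/(z**5 - 8*z**4 + 20*z**3 - 20*z**2 + 19*z - 12)) dz by partial fractions, (3*z**4 - 26*z**3 + 59*z**2 - 80*z + 68)/(z**5 - 8*z**4 + 20*z**3 - 20*z**2 + 19*z - 12) = -3/(z**2 + 1) + 2/(z - 1) + 5/(z - 3) - 4/(z - 4): now ∫(-4/(z - 4)) dz + ∫(5/(z - 3)) dz + ∫(2/(z - 1)) dz + ∫(-3/(z**2 + 1)) dz.
Step 2. Evaluate the standard form [assuming z > 1]: now 2*log(z - 1) + ∫(-4/(z - 4)) dz + ∫(5/(z - 3)) dz + ∫(-3/(z**2 + 1)) dz.
Step 3. Evaluate the standard form [assuming z > 3]: now 5*log(z - 3) + 2*log(z - 1) + ∫(-4/(z - 4)) dz + ∫(-3/(z**2 + 1)) dz.
Step 4. Evaluate the standard form [assuming z > 4]: now -4*log(z - 4) + 5*log(z - 3) + 2*log(z - 1) + ∫(-3/(z**2 + 1)) dz.
Step 5. Evaluate the standard form: now -4*log(z - 4) + 5*log(z - 3) + 2*log(z - 1) - 3*atan(z).
Answer: -4*log(z - 4) + 5*log(z - 3) + 2*log(z - 1) - 3*atan(z).


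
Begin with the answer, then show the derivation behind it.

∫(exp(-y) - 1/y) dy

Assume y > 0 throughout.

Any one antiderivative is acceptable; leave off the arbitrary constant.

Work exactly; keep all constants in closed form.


The answer is -log(y) - exp(-y).
Step 1. Rewrite: now ∫(-1/y) dy + ∫(exp(-y)) dy.
Step 2. Evaluate the standard form [assuming y > 0]: now -log(y) + ∫(exp(-y)) dy.
Step 3. Evaluate the standard form: now -log(y) - exp(-y).
Answer: -log(y) - exp(-y).


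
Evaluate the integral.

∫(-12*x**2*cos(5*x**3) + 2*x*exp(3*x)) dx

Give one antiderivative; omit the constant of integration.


Answer: 2*x*exp(3*x)/3 - 2*exp(3*x)/9 - 4*sin(5*x**3)/5.


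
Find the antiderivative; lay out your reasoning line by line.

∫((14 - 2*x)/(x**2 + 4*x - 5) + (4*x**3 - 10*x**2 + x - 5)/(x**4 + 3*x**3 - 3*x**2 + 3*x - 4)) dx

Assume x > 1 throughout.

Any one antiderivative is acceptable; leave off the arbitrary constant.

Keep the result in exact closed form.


Step 1. Rewrite: now ∫((14 - 2*x)/(x**2 + 4*x - 5)) dx + ∫((4*x**3 - 10*x**2 + x - 5)/(x**4 + 3*x**3 - 3*x**2 + 3*x - 4)) dx.
Step 2. Decompose ∫((4*x**3 - 10*x**2 + x - 5)/(x**4 + 3*x**3 - 3*x**2 + 3*x - 4)) dx by partial fractions, (4*x**3 - 10*x**2 + x - 5)/(x**4 + 3*x**3 - 3*x**2 + 3*x - 4) = -1/(x**2 + 1) + 5/(x + 4) - 1/(x - 1): now ∫((14 - 2*x)/(x**2 + 4*x - 5)) dx + ∫(-1/(x - 1)) dx + ∫(5/(x + 4)) dx + ∫(-1/(x**2 + 1)) dx.
Step 3. Evaluate the standard form [assuming x > 1]: now -log(x - 1) + ∫((14 - 2*x)/(x**2 + 4*x - 5)) dx + ∫(5/(x + 4)) dx + ∫(-1/(x**2 + 1)) dx.
Step 4. Evaluate the standard form [assuming x > -4]: now -log(x - 1) + 5*log(x + 4) + ∫((14 - 2*x)/(x**2 + 4*x - 5)) dx + ∫(-1/(x**2 + 1)) dx.
Step 5. Evaluate the standard form: now -log(x - 1) + 5*log(x + 4) - atan(x) + ∫((14 - 2*x)/(x**2 + 4*x - 5)) dx.
Step 6. Decompose ∫((14 - 2*x)/(x**2 + 4*x - 5)) dx by partial fractions, (14 - 2*x)/(x**2 + 4*x - 5) = -4/(x + 5) + 2/(x - 1): now -log(x - 1) + 5*log(x + 4) - atan(x) + ∫(2/(x - 1)) dx + ∫(-4/(x + 5)) dx.
Step 7. Evaluate the standard form [assuming x > -5]: now -log(x - 1) + 5*log(x + 4) - 4*log(x + 5) - atan(x) + ∫(2/(x - 1)) dx.
Step 8. Evaluate the standard form [assuming x > 1]: now log(x - 1) + 5*log(x + 4) - 4*log(x + 5) - atan(x).
Answer: log(x - 1) + 5*log(x + 4) - 4*log(x + 5) - atan(x).


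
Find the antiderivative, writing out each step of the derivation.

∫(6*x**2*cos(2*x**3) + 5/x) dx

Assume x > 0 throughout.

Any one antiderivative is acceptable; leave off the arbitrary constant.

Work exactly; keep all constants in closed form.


Step 1. Rewrite: now ∫(5/x) dx + ∫(6*x**2*cos(2*x**3)) dx.
Step 2. Evaluate the standard form [assuming x > 0]: now 5*log(x) + ∫(6*x**2*cos(2*x**3)) dx.
Step 3. Substitute u = x**3, turning ∫(6*x**2*cos(2*x**3)) dx into ∫(2*cos(2*u)) du: now 5*log(x) + ∫(2*cos(2*u)) du.
Step 4. Evaluate the standard form: now 5*log(x) + sin(2*u).
Step 5. Substitute back u = x**3: now 5*log(x) + sin(2*x**3).
Answer: 5*log(x) + sin(2*x**3).


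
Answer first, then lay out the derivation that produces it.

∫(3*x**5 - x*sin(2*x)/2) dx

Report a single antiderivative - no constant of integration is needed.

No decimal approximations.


The answer is x**6/2 + x*cos(2*x)/4 - sin(2*x)/8.
Step 1. Rewrite: now ∫(3*x**5) dx + ∫(-x*sin(2*x)/2) dx.
Step 2. Evaluate the standard form: now x**6/2 + ∫(-x*sin(2*x)/2) dx.
Step 3. Integrate ∫(-x*sin(2*x)/2) dx by parts with u = x, dv = (-sin(2*x)/2) dx, so v = cos(2*x)/4: now x**6/2 + x*cos(2*x)/4 + ∫(-cos(2*x)/4) dx.
Step 4. Evaluate the standard form: now x**6/2 + x*cos(2*x)/4 - sin(2*x)/8.
Answer: x**6/2 + x*cos(2*x)/4 - sin(2*x)/8.


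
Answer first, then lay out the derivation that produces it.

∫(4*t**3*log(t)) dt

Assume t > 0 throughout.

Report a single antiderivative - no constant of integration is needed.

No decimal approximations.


The answer is t**4*log(t) - t**4/4.
Step 1. Integrate ∫(4*t**3*log(t)) dt by parts with u = log(t), dv = (4*t**3) dt, so v = t**4 [assuming t > 0]: now t**4*log(t) + ∫(-t**3) dt.
Step 2. Evaluate the standard form: now t**4*log(t) - t**4/4.
Answer: t**4*log(t) - t**4/4.


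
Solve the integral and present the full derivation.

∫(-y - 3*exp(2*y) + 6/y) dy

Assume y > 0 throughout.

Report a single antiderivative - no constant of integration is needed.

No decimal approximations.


Step 1. Rewrite: now ∫(6/y) dy + ∫(-y) dy + ∫(-3*exp(2*y)) dy.
Step 2. Evaluate the standard form: now -y**2/2 + ∫(6/y) dy + ∫(-3*exp(2*y)) dy.
Step 3. Evaluate the standard form: now -y**2/2 - 3*exp(2*y)/2 + ∫(6/y) dy.
Step 4. Evaluate the standard form [assuming y > 0]: now -y**2/2 - 3*exp(2*y)/2 + 6*log(y).
Answer: -y**2/2 - 3*exp(2*y)/2 + 6*log(y).


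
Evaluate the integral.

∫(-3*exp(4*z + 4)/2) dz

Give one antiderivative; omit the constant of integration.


Answer: -3*exp(4*z + 4)/8.


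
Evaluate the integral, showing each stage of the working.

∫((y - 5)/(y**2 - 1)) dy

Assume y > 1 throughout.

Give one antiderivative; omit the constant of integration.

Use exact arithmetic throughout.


Step 1. Decompose ∫((y - 5)/(y**2 - 1)) dy by partial fractions, (y - 5)/(y**2 - 1) = 3/(y + 1) - 2/(y - 1): now ∫(-2/(y - 1)) dy + ∫(3/(y + 1)) dy.
Step 2. Evaluate the standard form [assuming y > -1]: now 3*log(y + 1) + ∫(-2/(y - 1)) dy.
Step 3. Evaluate the standard form [assuming y > 1]: now -2*log(y - 1) + 3*log(y + 1).
Answer: -2*log(y - 1) + 3*log(y + 1).


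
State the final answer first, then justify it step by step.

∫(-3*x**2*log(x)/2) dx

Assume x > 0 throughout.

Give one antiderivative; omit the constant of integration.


The answer is -x**3*log(x)/2 + x**3/6.
Step 1. Integrate ∫(-3*x**2*log(x)/2) dx by parts with u = log(x), dv = (-3*x**2/2) dx, so v = -x**3/2 [assuming x > 0]: now -x**3*log(x)/2 + ∫(x**2/2) dx.
Step 2. Evaluate the standard form: now -x**3*log(x)/2 + x**3/6.
Answer: -x**3*log(x)/2 + x**3/6.


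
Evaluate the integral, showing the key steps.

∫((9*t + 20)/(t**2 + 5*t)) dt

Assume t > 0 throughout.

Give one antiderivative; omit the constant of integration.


Step 1. Decompose ∫((9*t + 20)/(t**2 + 5*t)) dt by partial fractions, (9*t + 20)/(t**2 + 5*t) = 5/(t + 5) + 4/t: now ∫(4/t) dt + ∫(5/(t + 5)) dt.
Step 2. Evaluate the standard form [assuming t > 0]: now 4*log(t) + ∫(5/(t + 5)) dt.
Step 3. Evaluate the standard form [assuming t > -5]: now 4*log(t) + 5*log(t + 5).
Answer: 4*log(t) + 5*log(t + 5).


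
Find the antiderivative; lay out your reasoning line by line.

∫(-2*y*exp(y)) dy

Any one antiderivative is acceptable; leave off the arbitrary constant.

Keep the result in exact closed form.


Step 1. Integrate ∫(-2*y*exp(y)) dy by parts with u = y, dv = (-2*exp(y)) dy, so v = -2*exp(y): now -2*y*exp(y) + ∫(2*exp(y)) dy.
Step 2. Evaluate the standard form: now -2*y*exp(y) + 2*exp(y).
Answer: -2*y*exp(y) + 2*exp(y).


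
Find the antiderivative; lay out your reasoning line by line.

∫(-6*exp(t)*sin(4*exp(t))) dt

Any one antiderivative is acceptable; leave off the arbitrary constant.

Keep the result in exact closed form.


Step 1. Substitute u = exp(t), turning ∫(-6*exp(t)*sin(4*exp(t))) dt into ∫(-6*sin(4*u)) du: now ∫(-6*sin(4*u)) du.
Step 2. Evaluate the standard form: now 3*cos(4*u)/2.
Step 3. Substitute back u = exp(t): now 3*cos(4*exp(t))/2.
Answer: 3*cos(4*exp(t))/2.


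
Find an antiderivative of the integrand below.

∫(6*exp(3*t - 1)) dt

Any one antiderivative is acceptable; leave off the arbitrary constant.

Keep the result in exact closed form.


Answer: 2*exp(3*t - 1).


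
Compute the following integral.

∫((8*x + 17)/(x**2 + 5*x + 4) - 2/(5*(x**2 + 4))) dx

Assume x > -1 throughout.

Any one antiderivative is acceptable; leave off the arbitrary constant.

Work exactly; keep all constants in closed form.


Answer: 3*log(x + 1) + 5*log(x + 4) - atan(x/2)/5.


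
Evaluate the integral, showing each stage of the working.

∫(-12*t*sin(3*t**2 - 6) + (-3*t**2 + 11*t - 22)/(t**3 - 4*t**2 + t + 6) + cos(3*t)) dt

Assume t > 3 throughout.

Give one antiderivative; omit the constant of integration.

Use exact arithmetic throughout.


Step 1. Rewrite: now ∫(-12*t*sin(3*t**2 - 6)) dt + ∫((-3*t**2 + 11*t - 22)/(t**3 - 4*t**2 + t + 6)) dt + ∫(cos(3*t)) dt.
Step 2. Decompose ∫((-3*t**2 + 11*t - 22)/(t**3 - 4*t**2 + t + 6)) dt by partial fractions, (-3*t**2 + 11*t - 22)/(t**3 - 4*t**2 + t + 6) = -3/(t + 1) + 4/(t - 2) - 4/(t - 3): now ∫(-12*t*sin(3*t**2 - 6)) dt + ∫(-4/(t - 3)) dt + ∫(4/(t - 2)) dt + ∫(-3/(t + 1)) dt + ∫(cos(3*t)) dt.
Step 3. Evaluate the standard form [assuming t > 2]: now 4*log(t - 2) + ∫(-12*t*sin(3*t**2 - 6)) dt + ∫(-4/(t - 3)) dt + ∫(-3/(t + 1)) dt + ∫(cos(3*t)) dt.
Step 4. Evaluate the standard form [assuming t > -1]: now 4*log(t - 2) - 3*log(t + 1) + ∫(-12*t*sin(3*t**2 - 6)) dt + ∫(-4/(t - 3)) dt + ∫(cos(3*t)) dt.
Step 5. Evaluate the standard form [assuming t > 3]: now -4*log(t - 3) + 4*log(t - 2) - 3*log(t + 1) + ∫(-12*t*sin(3*t**2 - 6)) dt + ∫(cos(3*t)) dt.
Step 6. Substitute u = t**2 - 2, turning ∫(-12*t*sin(3*t**2 - 6)) dt into ∫(-6*sin(3*u)) du: now -4*log(t - 3) + 4*log(t - 2) - 3*log(t + 1) + ∫(-6*sin(3*u)) du + ∫(cos(3*t)) dt.
Step 7. Evaluate the standard form: now -4*log(t - 3) + 4*log(t - 2) - 3*log(t + 1) + 2*cos(3*u) + ∫(cos(3*t)) dt.
Step 8. Substitute back u = t**2 - 2: now -4*log(t - 3) + 4*log(t - 2) - 3*log(t + 1) + 2*cos(3*t**2 - 6) + ∫(cos(3*t)) dt.
Step 9. Evaluate the standard form: now -4*log(t - 3) + 4*log(t - 2) - 3*log(t + 1) + sin(3*t)/3 + 2*cos(3*t**2 - 6).
Answer: -4*log(t - 3) + 4*log(t - 2) - 3*log(t + 1) + sin(3*t)/3 + 2*cos(3*t**2 - 6).


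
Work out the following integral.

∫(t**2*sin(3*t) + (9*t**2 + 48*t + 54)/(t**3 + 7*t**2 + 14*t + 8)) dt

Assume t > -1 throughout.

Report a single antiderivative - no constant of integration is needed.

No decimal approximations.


Answer: -t**2*cos(3*t)/3 + 2*t*sin(3*t)/9 + 5*log(t + 1) + 3*log(t + 2) + log(t + 4) + 2*cos(3*t)/27.


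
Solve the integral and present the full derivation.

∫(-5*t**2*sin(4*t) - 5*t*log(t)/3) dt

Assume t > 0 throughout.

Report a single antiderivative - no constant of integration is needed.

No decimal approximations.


Step 1. Rewrite: now ∫(-5*t*log(t)/3) dt + ∫(-5*t**2*sin(4*t)) dt.
Step 2. Integrate ∫(-5*t**2*sin(4*t)) dt by parts with u = t**2, dv = (-5*sin(4*t)) dt, so v = 5*cos(4*t)/4: now 5*t**2*cos(4*t)/4 + ∫(-5*t*log(t)/3) dt + ∫(-5*t*cos(4*t)/2) dt.
Step 3. Integrate ∫(-5*t*cos(4*t)/2) dt by parts with u = t, dv = (-5*cos(4*t)/2) dt, so v = -5*sin(4*t)/8: now 5*t**2*cos(4*t)/4 - 5*t*sin(4*t)/8 + ∫(-5*t*log(t)/3) dt + ∫(5*sin(4*t)/8) dt.
Step 4. Evaluate the standard form: now 5*t**2*cos(4*t)/4 - 5*t*sin(4*t)/8 - 5*cos(4*t)/32 + ∫(-5*t*log(t)/3) dt.
Step 5. Integrate ∫(-5*t*log(t)/3) dt by parts with u = log(t), dv = (-5*t/3) dt, so v = -5*t**2/6 [assuming t > 0]: now -5*t**2*log(t)/6 + 5*t**2*cos(4*t)/4 - 5*t*sin(4*t)/8 - 5*cos(4*t)/32 + ∫(5*t/6) dt.
Step 6. Evaluate the standard form: now -5*t**2*log(t)/6 + 5*t**2*cos(4*t)/4 + 5*t**2/12 - 5*t*sin(4*t)/8 - 5*cos(4*t)/32.
Answer: -5*t**2*log(t)/6 + 5*t**2*cos(4*t)/4 + 5*t**2/12 - 5*t*sin(4*t)/8 - 5*cos(4*t)/32.


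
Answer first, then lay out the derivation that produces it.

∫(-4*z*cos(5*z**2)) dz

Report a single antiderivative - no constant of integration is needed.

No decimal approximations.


The answer is -2*sin(5*z**2)/5.
Step 1. Substitute u = z**2, turning ∫(-4*z*cos(5*z**2)) dz into ∫(-2*cos(5*u)) du: now ∫(-2*cos(5*u)) du.
Step 2. Evaluate the standard form: now -2*sin(5*u)/5.
Step 3. Substitute back u = z**2: now -2*sin(5*z**2)/5.
Answer: -2*sin(5*z**2)/5.


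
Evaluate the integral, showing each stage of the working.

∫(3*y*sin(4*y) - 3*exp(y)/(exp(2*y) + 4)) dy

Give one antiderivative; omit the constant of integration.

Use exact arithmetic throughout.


Step 1. Rewrite: now ∫(3*y*sin(4*y)) dy + ∫(-3*exp(y)/(exp(2*y) + 4)) dy.
Step 2. Substitute u = exp(y), turning ∫(-3*exp(y)/(exp(2*y) + 4)) dy into ∫(-3/(u**2 + 4)) du: now ∫(3*y*sin(4*y)) dy + ∫(-3/(u**2 + 4)) du.
Step 3. Evaluate the standard form: now -3*atan(u/2)/2 + ∫(3*y*sin(4*y)) dy.
Step 4. Substitute back u = exp(y): now -3*atan(exp(y)/2)/2 + ∫(3*y*sin(4*y)) dy.
Step 5. Integrate ∫(3*y*sin(4*y)) dy by parts with u = y, dv = (3*sin(4*y)) dy, so v = -3*cos(4*y)/4: now -3*y*cos(4*y)/4 - 3*atan(exp(y)/2)/2 + ∫(3*cos(4*y)/4) dy.
Step 6. Evaluate the standard form: now -3*y*cos(4*y)/4 + 3*sin(4*y)/16 - 3*atan(exp(y)/2)/2.
Answer: -3*y*cos(4*y)/4 + 3*sin(4*y)/16 - 3*atan(exp(y)/2)/2.


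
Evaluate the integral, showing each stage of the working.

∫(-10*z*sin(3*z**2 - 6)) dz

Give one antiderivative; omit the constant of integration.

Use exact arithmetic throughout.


Step 1. Substitute u = z**2 - 2, turning ∫(-10*z*sin(3*z**2 - 6)) dz into ∫(-5*sin(3*u)) du: now ∫(-5*sin(3*u)) du.
Step 2. Evaluate the standard form: now 5*cos(3*u)/3.
Step 3. Substitute back u = z**2 - 2: now 5*cos(3*z**2 - 6)/3.
Answer: 5*cos(3*z**2 - 6)/3.


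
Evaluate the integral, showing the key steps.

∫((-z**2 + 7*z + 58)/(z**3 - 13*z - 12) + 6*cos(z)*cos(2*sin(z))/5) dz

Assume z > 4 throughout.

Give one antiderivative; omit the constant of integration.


Step 1. Rewrite: now ∫((-z**2 + 7*z + 58)/(z**3 - 13*z - 12)) dz + ∫(6*cos(z)*cos(2*sin(z))/5) dz.
Step 2. Substitute u = sin(z), turning ∫(6*cos(z)*cos(2*sin(z))/5) dz into ∫(6*cos(2*u)/5) du: now ∫((-z**2 + 7*z + 58)/(z**3 - 13*z - 12)) dz + ∫(6*cos(2*u)/5) du.
Step 3. Evaluate the standard form: now 3*sin(2*u)/5 + ∫((-z**2 + 7*z + 58)/(z**3 - 13*z - 12)) dz.
Step 4. Substitute back u = sin(z): now 3*sin(2*sin(z))/5 + ∫((-z**2 + 7*z + 58)/(z**3 - 13*z - 12)) dz.
Step 5. Decompose ∫((-z**2 + 7*z + 58)/(z**3 - 13*z - 12)) dz by partial fractions, (-z**2 + 7*z + 58)/(z**3 - 13*z - 12) = 2/(z + 3) - 5/(z + 1) + 2/(z - 4): now 3*sin(2*sin(z))/5 + ∫(2/(z - 4)) dz + ∫(-5/(z + 1)) dz + ∫(2/(z + 3)) dz.
Step 6. Evaluate the standard form [assuming z > 4]: now 2*log(z - 4) + 3*sin(2*sin(z))/5 + ∫(-5/(z + 1)) dz + ∫(2/(z + 3)) dz.
Step 7. Evaluate the standard form [assuming z > -1]: now 2*log(z - 4) - 5*log(z + 1) + 3*sin(2*sin(z))/5 + ∫(2/(z + 3)) dz.
Step 8. Evaluate the standard form [assuming z > -3]: now 2*log(z - 4) - 5*log(z + 1) + 2*log(z + 3) + 3*sin(2*sin(z))/5.
Answer: 2*log(z - 4) - 5*log(z + 1) + 2*log(z + 3) + 3*sin(2*sin(z))/5.


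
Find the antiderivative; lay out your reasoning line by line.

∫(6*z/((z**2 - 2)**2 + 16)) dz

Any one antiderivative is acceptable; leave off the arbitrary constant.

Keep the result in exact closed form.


Step 1. Substitute u = z**2 - 2, turning ∫(6*z/((z**2 - 2)**2 + 16)) dz into ∫(3/(u**2 + 16)) du: now ∫(3/(u**2 + 16)) du.
Step 2. Evaluate the standard form: now 3*atan(u/4)/4.
Step 3. Substitute back u = z**2 - 2: now 3*atan(z**2/4 - 1/2)/4.
Answer: 3*atan(z**2/4 - 1/2)/4.


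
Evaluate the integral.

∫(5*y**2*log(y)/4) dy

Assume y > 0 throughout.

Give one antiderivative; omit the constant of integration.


Answer: 5*y**3*log(y)/12 - 5*y**3/36.


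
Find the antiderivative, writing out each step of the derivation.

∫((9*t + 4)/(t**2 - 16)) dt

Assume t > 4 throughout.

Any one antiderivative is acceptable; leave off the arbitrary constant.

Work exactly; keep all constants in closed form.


Step 1. Decompose ∫((9*t + 4)/(t**2 - 16)) dt by partial fractions, (9*t + 4)/(t**2 - 16) = 4/(t + 4) + 5/(t - 4): now ∫(5/(t - 4)) dt + ∫(4/(t + 4)) dt.
Step 2. Evaluate the standard form [assuming t > 4]: now 5*log(t - 4) + ∫(4/(t + 4)) dt.
Step 3. Evaluate the standard form [assuming t > -4]: now 5*log(t - 4) + 4*log(t + 4).
Answer: 5*log(t - 4) + 4*log(t + 4).


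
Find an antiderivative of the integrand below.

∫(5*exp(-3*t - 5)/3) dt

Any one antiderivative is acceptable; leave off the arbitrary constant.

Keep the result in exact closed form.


Answer: -5*exp(-3*t - 5)/9.


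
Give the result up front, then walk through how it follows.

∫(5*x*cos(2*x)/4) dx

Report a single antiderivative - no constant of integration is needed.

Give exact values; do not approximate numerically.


The answer is 5*x*sin(2*x)/8 + 5*cos(2*x)/16.
Step 1. Integrate ∫(5*x*cos(2*x)/4) dx by parts with u = x, dv = (5*cos(2*x)/4) dx, so v = 5*sin(2*x)/8: now 5*x*sin(2*x)/8 + ∫(-5*sin(2*x)/8) dx.
Step 2. Evaluate the standard form: now 5*x*sin(2*x)/8 + 5*cos(2*x)/16.
Answer: 5*x*sin(2*x)/8 + 5*cos(2*x)/16.


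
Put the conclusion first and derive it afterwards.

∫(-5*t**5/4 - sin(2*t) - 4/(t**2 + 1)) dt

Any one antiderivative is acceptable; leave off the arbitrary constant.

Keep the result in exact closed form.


The answer is -5*t**6/24 + cos(2*t)/2 - 4*atan(t).
Step 1. Rewrite: now ∫(-5*t**5/4) dt + ∫(-4/(t**2 + 1)) dt + ∫(-sin(2*t)) dt.
Step 2. Evaluate the standard form: now cos(2*t)/2 + ∫(-5*t**5/4) dt + ∫(-4/(t**2 + 1)) dt.
Step 3. Evaluate the standard form: now cos(2*t)/2 - 4*atan(t) + ∫(-5*t**5/4) dt.
Step 4. Evaluate the standard form: now -5*t**6/24 + cos(2*t)/2 - 4*atan(t).
Answer: -5*t**6/24 + cos(2*t)/2 - 4*atan(t).


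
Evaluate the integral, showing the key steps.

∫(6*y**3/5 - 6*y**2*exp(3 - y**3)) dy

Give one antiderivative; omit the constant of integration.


Step 1. Rewrite: now ∫(6*y**3/5) dy + ∫(-6*y**2*exp(3 - y**3)) dy.
Step 2. Evaluate the standard form: now 3*y**4/10 + ∫(-6*y**2*exp(3 - y**3)) dy.
Step 3. Substitute u = y**3 - 3, turning ∫(-6*y**2*exp(3 - y**3)) dy into ∫(-2*exp(-u)) du: now 3*y**4/10 + ∫(-2*exp(-u)) du.
Step 4. Evaluate the standard form: now 3*y**4/10 + 2*exp(-u).
Step 5. Substitute back u = y**3 - 3: now 3*y**4/10 + 2*exp(3 - y**3).
Answer: 3*y**4/10 + 2*exp(3 - y**3).


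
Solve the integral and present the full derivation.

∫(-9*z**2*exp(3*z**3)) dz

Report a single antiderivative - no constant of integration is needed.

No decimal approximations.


Step 1. Substitute u = z**3, turning ∫(-9*z**2*exp(3*z**3)) dz into ∫(-3*exp(3*u)) du: now ∫(-3*exp(3*u)) du.
Step 2. Evaluate the standard form: now -exp(3*u).
Step 3. Substitute back u = z**3: now -exp(3*z**3).
Answer: -exp(3*z**3).


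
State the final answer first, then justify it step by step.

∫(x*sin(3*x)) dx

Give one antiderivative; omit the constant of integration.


The answer is -x*cos(3*x)/3 + sin(3*x)/9.
Step 1. Integrate ∫(x*sin(3*x)) dx by parts with u = x, dv = (sin(3*x)) dx, so v = -cos(3*x)/3: now -x*cos(3*x)/3 + ∫(cos(3*x)/3) dx.
Step 2. Evaluate the standard form: now -x*cos(3*x)/3 + sin(3*x)/9.
Answer: -x*cos(3*x)/3 + sin(3*x)/9.


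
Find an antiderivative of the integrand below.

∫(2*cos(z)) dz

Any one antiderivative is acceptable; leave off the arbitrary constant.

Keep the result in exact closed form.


Answer: 2*sin(z).


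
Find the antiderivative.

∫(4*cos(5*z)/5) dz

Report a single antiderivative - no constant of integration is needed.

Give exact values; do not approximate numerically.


Answer: 4*sin(5*z)/25.


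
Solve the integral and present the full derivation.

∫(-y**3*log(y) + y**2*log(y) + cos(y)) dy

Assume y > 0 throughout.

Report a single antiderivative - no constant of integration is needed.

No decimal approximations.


Step 1. Rewrite: now ∫(y**2*log(y)) dy + ∫(-y**3*log(y)) dy + ∫(cos(y)) dy.
Step 2. Evaluate the standard form: now sin(y) + ∫(y**2*log(y)) dy + ∫(-y**3*log(y)) dy.
Step 3. Integrate ∫(-y**3*log(y)) dy by parts with u = log(y), dv = (-y**3) dy, so v = -y**4/4 [assuming y > 0]: now -y**4*log(y)/4 + sin(y) + ∫(y**3/4) dy + ∫(y**2*log(y)) dy.
Step 4. Evaluate the standard form: now -y**4*log(y)/4 + y**4/16 + sin(y) + ∫(y**2*log(y)) dy.
Step 5. Integrate ∫(y**2*log(y)) dy by parts with u = log(y), dv = (y**2) dy, so v = y**3/3 [assuming y > 0]: now -y**4*log(y)/4 + y**4/16 + y**3*log(y)/3 + sin(y) + ∫(-y**2/3) dy.
Step 6. Evaluate the standard form: now -y**4*log(y)/4 + y**4/16 + y**3*log(y)/3 - y**3/9 + sin(y).
Answer: -y**4*log(y)/4 + y**4/16 + y**3*log(y)/3 - y**3/9 + sin(y).


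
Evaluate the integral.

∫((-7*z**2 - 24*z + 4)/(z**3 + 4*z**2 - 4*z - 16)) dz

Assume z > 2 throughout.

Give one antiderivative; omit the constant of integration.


Answer: -3*log(z - 2) - 3*log(z + 2) - log(z + 4).


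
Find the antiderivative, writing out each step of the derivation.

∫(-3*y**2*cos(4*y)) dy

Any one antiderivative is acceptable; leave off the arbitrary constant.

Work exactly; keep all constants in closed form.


Step 1. Integrate ∫(-3*y**2*cos(4*y)) dy by parts with u = y**2, dv = (-3*cos(4*y)) dy, so v = -3*sin(4*y)/4: now -3*y**2*sin(4*y)/4 + ∫(3*y*sin(4*y)/2) dy.
Step 2. Integrate ∫(3*y*sin(4*y)/2) dy by parts with u = y, dv = (3*sin(4*y)/2) dy, so v = -3*cos(4*y)/8: now -3*y**2*sin(4*y)/4 - 3*y*cos(4*y)/8 + ∫(3*cos(4*y)/8) dy.
Step 3. Evaluate the standard form: now -3*y**2*sin(4*y)/4 - 3*y*cos(4*y)/8 + 3*sin(4*y)/32.
Answer: -3*y**2*sin(4*y)/4 - 3*y*cos(4*y)/8 + 3*sin(4*y)/32.


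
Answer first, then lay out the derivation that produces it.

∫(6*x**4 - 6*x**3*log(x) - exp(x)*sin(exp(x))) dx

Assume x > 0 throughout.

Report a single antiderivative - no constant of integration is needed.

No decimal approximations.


The answer is 6*x**5/5 - 3*x**4*log(x)/2 + 3*x**4/8 + cos(exp(x)).
Step 1. Rewrite: now ∫(6*x**4) dx + ∫(-6*x**3*log(x)) dx + ∫(-exp(x)*sin(exp(x))) dx.
Step 2. Evaluate the standard form: now 6*x**5/5 + ∫(-6*x**3*log(x)) dx + ∫(-exp(x)*sin(exp(x))) dx.
Step 3. Integrate ∫(-6*x**3*log(x)) dx by parts with u = log(x), dv = (-6*x**3) dx, so v = -3*x**4/2 [assuming x > 0]: now 6*x**5/5 - 3*x**4*log(x)/2 + ∫(3*x**3/2) dx + ∫(-exp(x)*sin(exp(x))) dx.
Step 4. Evaluate the standard form: now 6*x**5/5 - 3*x**4*log(x)/2 + 3*x**4/8 + ∫(-exp(x)*sin(exp(x))) dx.
Step 5. Substitute u = exp(x), turning ∫(-exp(x)*sin(exp(x))) dx into ∫(-sin(u)) du: now 6*x**5/5 - 3*x**4*log(x)/2 + 3*x**4/8 + ∫(-sin(u)) du.
Step 6. Evaluate the standard form: now 6*x**5/5 - 3*x**4*log(x)/2 + 3*x**4/8 + cos(u).
Step 7. Substitute back u = exp(x): now 6*x**5/5 - 3*x**4*log(x)/2 + 3*x**4/8 + cos(exp(x)).
Answer: 6*x**5/5 - 3*x**4*log(x)/2 + 3*x**4/8 + cos(exp(x)).


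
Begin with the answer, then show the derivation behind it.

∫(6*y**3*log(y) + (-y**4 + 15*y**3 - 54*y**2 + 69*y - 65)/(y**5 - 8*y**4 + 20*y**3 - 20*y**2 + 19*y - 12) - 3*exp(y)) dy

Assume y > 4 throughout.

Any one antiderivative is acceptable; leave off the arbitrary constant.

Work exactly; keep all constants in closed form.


The answer is 3*y**4*log(y)/2 - 3*y**4/8 - 3*exp(y) + log(y - 4) + log(y - 3) - 3*log(y - 1) + 3*atan(y).
Step 1. Rewrite: now ∫(6*y**3*log(y)) dy + ∫((-y**4 + 15*y**3 - 54*y**2 + 69*y - 65)/(y**5 - 8*y**4 + 20*y**3 - 20*y**2 + 19*y - 12)) dy + ∫(-3*exp(y)) dy.
Step 2. Integrate ∫(6*y**3*log(y)) dy by parts with u = log(y), dv = (6*y**3) dy, so v = 3*y**4/2 [assuming y > 0]: now 3*y**4*log(y)/2 + ∫(-3*y**3/2) dy + ∫((-y**4 + 15*y**3 - 54*y**2 + 69*y - 65)/(y**5 - 8*y**4 + 20*y**3 - 20*y**2 + 19*y - 12)) dy + ∫(-3*exp(y)) dy.
Step 3. Evaluate the standard form: now 3*y**4*log(y)/2 - 3*y**4/8 + ∫((-y**4 + 15*y**3 - 54*y**2 + 69*y - 65)/(y**5 - 8*y**4 + 20*y**3 - 20*y**2 + 19*y - 12)) dy + ∫(-3*exp(y)) dy.
Step 4. Decompose ∫((-y**4 + 15*y**3 - 54*y**2 + 69*y - 65)/(y**5 - 8*y**4 + 20*y**3 - 20*y**2 + 19*y - 12)) dy by partial fractions, (-y**4 + 15*y**3 - 54*y**2 + 69*y - 65)/(y**5 - 8*y**4 + 20*y**3 - 20*y**2 + 19*y - 12) = 3/(y**2 + 1) - 3/(y - 1) + 1/(y - 3) + 1/(y - 4): now 3*y**4*log(y)/2 - 3*y**4/8 + ∫(1/(y - 4)) dy + ∫(1/(y - 3)) dy + ∫(-3/(y - 1)) dy + ∫(3/(y**2 + 1)) dy + ∫(-3*exp(y)) dy.
Step 5. Evaluate the standard form [assuming y > 4]: now 3*y**4*log(y)/2 - 3*y**4/8 + log(y - 4) + ∫(1/(y - 3)) dy + ∫(-3/(y - 1)) dy + ∫(3/(y**2 + 1)) dy + ∫(-3*exp(y)) dy.
Step 6. Evaluate the standard form [assuming y > 3]: now 3*y**4*log(y)/2 - 3*y**4/8 + log(y - 4) + log(y - 3) + ∫(-3/(y - 1)) dy + ∫(3/(y**2 + 1)) dy + ∫(-3*exp(y)) dy.
Step 7. Evaluate the standard form [assuming y > 1]: now 3*y**4*log(y)/2 - 3*y**4/8 + log(y - 4) + log(y - 3) - 3*log(y - 1) + ∫(3/(y**2 + 1)) dy + ∫(-3*exp(y)) dy.
Step 8. Evaluate the standard form: now 3*y**4*log(y)/2 - 3*y**4/8 + log(y - 4) + log(y - 3) - 3*log(y - 1) + 3*atan(y) + ∫(-3*exp(y)) dy.
Step 9. Evaluate the standard form: now 3*y**4*log(y)/2 - 3*y**4/8 - 3*exp(y) + log(y - 4) + log(y - 3) - 3*log(y - 1) + 3*atan(y).
Answer: 3*y**4*log(y)/2 - 3*y**4/8 - 3*exp(y) + log(y - 4) + log(y - 3) - 3*log(y - 1) + 3*atan(y).


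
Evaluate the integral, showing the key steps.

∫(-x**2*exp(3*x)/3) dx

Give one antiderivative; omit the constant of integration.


Step 1. Integrate ∫(-x**2*exp(3*x)/3) dx by parts with u = x**2, dv = (-exp(3*x)/3) dx, so v = -exp(3*x)/9: now -x**2*exp(3*x)/9 + ∫(2*x*exp(3*x)/9) dx.
Step 2. Integrate ∫(2*x*exp(3*x)/9) dx by parts with u = x, dv = (2*exp(3*x)/9) dx, so v = 2*exp(3*x)/27: now -x**2*exp(3*x)/9 + 2*x*exp(3*x)/27 + ∫(-2*exp(3*x)/27) dx.
Step 3. Evaluate the standard form: now -x**2*exp(3*x)/9 + 2*x*exp(3*x)/27 - 2*exp(3*x)/81.
Answer: -x**2*exp(3*x)/9 + 2*x*exp(3*x)/27 - 2*exp(3*x)/81.


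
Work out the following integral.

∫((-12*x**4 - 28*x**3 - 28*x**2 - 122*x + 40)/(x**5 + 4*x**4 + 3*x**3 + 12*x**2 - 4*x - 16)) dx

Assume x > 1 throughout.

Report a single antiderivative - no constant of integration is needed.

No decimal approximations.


Answer: -3*log(x - 1) - 5*log(x + 1) - 4*log(x + 4) + atan(x/2).


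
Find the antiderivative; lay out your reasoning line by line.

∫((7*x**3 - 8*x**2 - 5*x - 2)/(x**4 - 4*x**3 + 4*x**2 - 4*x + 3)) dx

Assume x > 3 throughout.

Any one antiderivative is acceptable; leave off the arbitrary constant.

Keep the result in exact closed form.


Step 1. Decompose ∫((7*x**3 - 8*x**2 - 5*x - 2)/(x**4 - 4*x**3 + 4*x**2 - 4*x + 3)) dx by partial fractions, (7*x**3 - 8*x**2 - 5*x - 2)/(x**4 - 4*x**3 + 4*x**2 - 4*x + 3) = 3/(x**2 + 1) + 2/(x - 1) + 5/(x - 3): now ∫(5/(x - 3)) dx + ∫(2/(x - 1)) dx + ∫(3/(x**2 + 1)) dx.
Step 2. Evaluate the standard form [assuming x > 1]: now 2*log(x - 1) + ∫(5/(x - 3)) dx + ∫(3/(x**2 + 1)) dx.
Step 3. Evaluate the standard form [assuming x > 3]: now 5*log(x - 3) + 2*log(x - 1) + ∫(3/(x**2 + 1)) dx.
Step 4. Evaluate the standard form: now 5*log(x - 3) + 2*log(x - 1) + 3*atan(x).
Answer: 5*log(x - 3) + 2*log(x - 1) + 3*atan(x).


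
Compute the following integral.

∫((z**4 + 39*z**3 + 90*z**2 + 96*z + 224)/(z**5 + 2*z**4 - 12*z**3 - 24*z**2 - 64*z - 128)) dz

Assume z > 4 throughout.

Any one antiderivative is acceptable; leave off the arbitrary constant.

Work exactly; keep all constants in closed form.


Answer: 5*log(z - 4) - log(z + 2) - 3*log(z + 4) + 3*atan(z/2)/2.


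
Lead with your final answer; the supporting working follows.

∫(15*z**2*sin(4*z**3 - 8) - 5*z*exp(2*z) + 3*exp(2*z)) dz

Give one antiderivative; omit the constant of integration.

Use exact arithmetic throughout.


The answer is -5*z*exp(2*z)/2 + 11*exp(2*z)/4 - 5*cos(4*z**3 - 8)/4.
Step 1. Rewrite: now ∫(-5*z*exp(2*z)) dz + ∫(15*z**2*sin(4*z**3 - 8)) dz + ∫(3*exp(2*z)) dz.
Step 2. Evaluate the standard form: now 3*exp(2*z)/2 + ∫(-5*z*exp(2*z)) dz + ∫(15*z**2*sin(4*z**3 - 8)) dz.
Step 3. Integrate ∫(-5*z*exp(2*z)) dz by parts with u = z, dv = (-5*exp(2*z)) dz, so v = -5*exp(2*z)/2: now -5*z*exp(2*z)/2 + 3*exp(2*z)/2 + ∫(15*z**2*sin(4*z**3 - 8)) dz + ∫(5*exp(2*z)/2) dz.
Step 4. Evaluate the standard form: now -5*z*exp(2*z)/2 + 11*exp(2*z)/4 + ∫(15*z**2*sin(4*z**3 - 8)) dz.
Step 5. Substitute u = z**3 - 2, turning ∫(15*z**2*sin(4*z**3 - 8)) dz into ∫(5*sin(4*u)) du: now -5*z*exp(2*z)/2 + 11*exp(2*z)/4 + ∫(5*sin(4*u)) du.
Step 6. Evaluate the standard form: now -5*z*exp(2*z)/2 + 11*exp(2*z)/4 - 5*cos(4*u)/4.
Step 7. Substitute back u = z**3 - 2: now -5*z*exp(2*z)/2 + 11*exp(2*z)/4 - 5*cos(4*z**3 - 8)/4.
Answer: -5*z*exp(2*z)/2 + 11*exp(2*z)/4 - 5*cos(4*z**3 - 8)/4.


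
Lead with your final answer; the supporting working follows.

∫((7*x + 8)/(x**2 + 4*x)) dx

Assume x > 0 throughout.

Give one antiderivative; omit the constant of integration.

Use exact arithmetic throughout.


The answer is 2*log(x) + 5*log(x + 4).
Step 1. Decompose ∫((7*x + 8)/(x**2 + 4*x)) dx by partial fractions, (7*x + 8)/(x**2 + 4*x) = 5/(x + 4) + 2/x: now ∫(2/x) dx + ∫(5/(x + 4)) dx.
Step 2. Evaluate the standard form [assuming x > 0]: now 2*log(x) + ∫(5/(x + 4)) dx.
Step 3. Evaluate the standard form [assuming x > -4]: now 2*log(x) + 5*log(x + 4).
Answer: 2*log(x) + 5*log(x + 4).
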